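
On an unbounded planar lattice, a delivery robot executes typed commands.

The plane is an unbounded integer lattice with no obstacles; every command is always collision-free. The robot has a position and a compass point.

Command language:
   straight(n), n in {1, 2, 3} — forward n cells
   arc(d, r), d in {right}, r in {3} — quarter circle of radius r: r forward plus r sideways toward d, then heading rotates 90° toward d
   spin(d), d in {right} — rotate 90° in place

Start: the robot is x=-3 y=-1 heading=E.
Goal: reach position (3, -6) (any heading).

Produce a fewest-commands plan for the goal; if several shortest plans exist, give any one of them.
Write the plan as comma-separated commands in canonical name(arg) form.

start: x=-3 y=-1 heading=E
1. straight(3) → x=0 y=-1 heading=E
2. arc(right, 3) → x=3 y=-4 heading=S
3. straight(2) → x=3 y=-6 heading=S
minimal: 3 command(s), checked below 3.

straight(3), arc(right, 3), straight(2)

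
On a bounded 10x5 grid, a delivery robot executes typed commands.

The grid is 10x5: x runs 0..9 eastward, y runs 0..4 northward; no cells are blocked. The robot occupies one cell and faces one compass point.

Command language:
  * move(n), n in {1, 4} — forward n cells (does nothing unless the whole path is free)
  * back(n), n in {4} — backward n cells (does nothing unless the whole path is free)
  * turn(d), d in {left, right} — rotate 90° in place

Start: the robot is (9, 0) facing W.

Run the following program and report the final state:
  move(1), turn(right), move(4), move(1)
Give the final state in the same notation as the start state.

initial: (9, 0) facing W
1. move(1) → (8, 0) facing W
2. turn(right) → (8, 0) facing N
3. move(4) → (8, 4) facing N
4. move(1) → (8, 4) facing N

(8, 4) facing N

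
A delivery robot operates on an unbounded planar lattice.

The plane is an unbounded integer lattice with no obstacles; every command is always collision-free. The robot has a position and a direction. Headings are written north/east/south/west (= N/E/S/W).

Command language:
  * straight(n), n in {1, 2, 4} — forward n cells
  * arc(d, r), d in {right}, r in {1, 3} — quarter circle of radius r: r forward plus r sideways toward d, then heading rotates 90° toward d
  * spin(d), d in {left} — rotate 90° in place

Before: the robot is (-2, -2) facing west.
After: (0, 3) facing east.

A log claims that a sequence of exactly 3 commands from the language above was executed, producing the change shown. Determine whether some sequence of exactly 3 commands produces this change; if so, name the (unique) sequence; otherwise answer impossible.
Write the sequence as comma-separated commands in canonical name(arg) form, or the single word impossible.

key: running arc(right, 3) before arc(right, 1) would end elsewhere — order is forced
t0: (-2, -2) facing west
[1] after arc(right, 1): (-3, -1) facing north
[2] after straight(1): (-3, 0) facing north
[3] after arc(right, 3): (0, 3) facing east
no rival 3-sequence matches.

arc(right, 1), straight(1), arc(right, 3)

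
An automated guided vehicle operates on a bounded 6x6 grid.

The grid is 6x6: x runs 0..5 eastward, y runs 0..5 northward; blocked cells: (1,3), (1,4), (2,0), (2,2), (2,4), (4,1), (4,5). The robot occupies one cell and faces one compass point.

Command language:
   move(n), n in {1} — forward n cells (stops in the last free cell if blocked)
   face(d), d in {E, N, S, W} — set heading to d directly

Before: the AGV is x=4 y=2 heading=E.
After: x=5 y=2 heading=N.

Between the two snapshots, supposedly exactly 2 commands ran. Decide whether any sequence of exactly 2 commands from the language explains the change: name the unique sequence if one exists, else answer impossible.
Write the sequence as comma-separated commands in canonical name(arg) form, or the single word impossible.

move(1), face(N)

key: running face(N) before move(1) would end elsewhere — order is forced
from: x=4 y=2 heading=E
step 1 (move(1)): x=5 y=2 heading=E
step 2 (face(N)): x=5 y=2 heading=N
uniquely the one of 25 2-step routes that fits.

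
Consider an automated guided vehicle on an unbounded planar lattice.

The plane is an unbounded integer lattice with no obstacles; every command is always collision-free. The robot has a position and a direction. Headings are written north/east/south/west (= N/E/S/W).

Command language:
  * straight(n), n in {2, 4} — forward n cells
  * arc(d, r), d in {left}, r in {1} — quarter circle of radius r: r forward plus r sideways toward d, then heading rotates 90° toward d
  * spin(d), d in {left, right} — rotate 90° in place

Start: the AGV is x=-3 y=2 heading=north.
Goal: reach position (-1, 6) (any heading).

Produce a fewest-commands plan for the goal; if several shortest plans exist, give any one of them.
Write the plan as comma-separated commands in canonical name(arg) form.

initial: x=-3 y=2 heading=north
[1] after straight(4): x=-3 y=6 heading=north
[2] after spin(right): x=-3 y=6 heading=east
[3] after straight(2): x=-1 y=6 heading=east
nothing shorter than 3 reaches the goal.

straight(4), spin(right), straight(2)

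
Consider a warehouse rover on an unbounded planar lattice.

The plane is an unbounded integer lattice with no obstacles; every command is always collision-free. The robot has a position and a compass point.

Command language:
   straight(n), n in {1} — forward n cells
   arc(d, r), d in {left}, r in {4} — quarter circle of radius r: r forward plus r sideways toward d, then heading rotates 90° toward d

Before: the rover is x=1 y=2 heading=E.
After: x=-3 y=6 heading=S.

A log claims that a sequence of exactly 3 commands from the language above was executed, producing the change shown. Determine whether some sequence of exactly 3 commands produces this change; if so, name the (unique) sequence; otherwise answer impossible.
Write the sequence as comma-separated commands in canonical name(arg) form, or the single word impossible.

arc(left, 4), arc(left, 4), arc(left, 4)

key: cell and facing (now S) both changed — the 3 commands mix motion and turning
begin: x=1 y=2 heading=E
[1] after arc(left, 4): x=5 y=6 heading=N
[2] after arc(left, 4): x=1 y=10 heading=W
[3] after arc(left, 4): x=-3 y=6 heading=S
uniquely the one of 8 3-step routes that fits.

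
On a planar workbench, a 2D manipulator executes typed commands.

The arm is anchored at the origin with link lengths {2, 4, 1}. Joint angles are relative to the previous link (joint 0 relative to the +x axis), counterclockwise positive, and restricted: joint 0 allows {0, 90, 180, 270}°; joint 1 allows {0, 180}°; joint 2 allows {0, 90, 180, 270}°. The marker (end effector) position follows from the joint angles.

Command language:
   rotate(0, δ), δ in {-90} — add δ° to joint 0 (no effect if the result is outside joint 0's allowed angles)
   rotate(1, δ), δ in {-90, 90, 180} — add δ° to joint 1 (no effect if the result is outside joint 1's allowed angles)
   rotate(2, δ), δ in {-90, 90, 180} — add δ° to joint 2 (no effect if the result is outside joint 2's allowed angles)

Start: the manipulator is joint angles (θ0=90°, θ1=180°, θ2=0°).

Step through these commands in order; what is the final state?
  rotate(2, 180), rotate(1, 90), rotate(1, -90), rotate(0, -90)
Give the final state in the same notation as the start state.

start: joint angles (θ0=90°, θ1=180°, θ2=0°)
1. rotate(2, 180) → joint angles (θ0=90°, θ1=180°, θ2=180°)
2. rotate(1, 90) → joint angles (θ0=90°, θ1=180°, θ2=180°)
3. rotate(1, -90) → joint angles (θ0=90°, θ1=180°, θ2=180°)
4. rotate(0, -90) → joint angles (θ0=0°, θ1=180°, θ2=180°)

joint angles (θ0=0°, θ1=180°, θ2=180°)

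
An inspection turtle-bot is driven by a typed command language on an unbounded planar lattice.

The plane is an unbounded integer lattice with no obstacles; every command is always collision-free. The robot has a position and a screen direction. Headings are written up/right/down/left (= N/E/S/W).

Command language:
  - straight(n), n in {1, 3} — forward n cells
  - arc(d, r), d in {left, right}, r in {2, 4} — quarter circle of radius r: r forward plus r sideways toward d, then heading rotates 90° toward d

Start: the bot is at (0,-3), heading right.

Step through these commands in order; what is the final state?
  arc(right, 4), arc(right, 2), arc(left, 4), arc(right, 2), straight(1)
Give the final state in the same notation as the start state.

begin: at (0,-3), heading right
step 1 (arc(right, 4)): at (4,-7), heading down
step 2 (arc(right, 2)): at (2,-9), heading left
step 3 (arc(left, 4)): at (-2,-13), heading down
step 4 (arc(right, 2)): at (-4,-15), heading left
step 5 (straight(1)): at (-5,-15), heading left

at (-5,-15), heading left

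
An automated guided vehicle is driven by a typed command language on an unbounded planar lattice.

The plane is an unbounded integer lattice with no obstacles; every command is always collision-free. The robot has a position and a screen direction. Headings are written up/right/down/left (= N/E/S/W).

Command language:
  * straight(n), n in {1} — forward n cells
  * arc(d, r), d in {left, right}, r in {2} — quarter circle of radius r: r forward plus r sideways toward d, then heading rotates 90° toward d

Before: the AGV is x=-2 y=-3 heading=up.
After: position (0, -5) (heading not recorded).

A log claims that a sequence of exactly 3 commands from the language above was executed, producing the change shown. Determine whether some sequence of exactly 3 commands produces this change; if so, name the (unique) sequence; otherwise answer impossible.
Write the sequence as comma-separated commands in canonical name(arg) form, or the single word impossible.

arc(right, 2), arc(right, 2), arc(right, 2)

from: x=-2 y=-3 heading=up
[1] after arc(right, 2): x=0 y=-1 heading=right
[2] after arc(right, 2): x=2 y=-3 heading=down
[3] after arc(right, 2): x=0 y=-5 heading=left
all 27 alternatives checked — unique.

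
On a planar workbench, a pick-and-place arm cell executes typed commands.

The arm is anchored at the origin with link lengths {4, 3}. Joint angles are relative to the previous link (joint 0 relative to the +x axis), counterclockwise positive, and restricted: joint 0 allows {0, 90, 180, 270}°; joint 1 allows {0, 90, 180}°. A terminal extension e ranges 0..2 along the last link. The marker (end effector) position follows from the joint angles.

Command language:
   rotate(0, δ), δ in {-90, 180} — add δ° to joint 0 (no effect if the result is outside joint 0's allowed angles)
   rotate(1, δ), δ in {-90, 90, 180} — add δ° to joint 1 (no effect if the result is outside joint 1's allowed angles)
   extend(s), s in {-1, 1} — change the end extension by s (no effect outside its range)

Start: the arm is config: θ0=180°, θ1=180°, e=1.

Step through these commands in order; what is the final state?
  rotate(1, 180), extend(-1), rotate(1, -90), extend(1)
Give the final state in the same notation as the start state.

from: config: θ0=180°, θ1=180°, e=1
step 1 (rotate(1, 180)): config: θ0=180°, θ1=0°, e=1
step 2 (extend(-1)): config: θ0=180°, θ1=0°, e=0
step 3 (rotate(1, -90)): config: θ0=180°, θ1=0°, e=0
step 4 (extend(1)): config: θ0=180°, θ1=0°, e=1

config: θ0=180°, θ1=0°, e=1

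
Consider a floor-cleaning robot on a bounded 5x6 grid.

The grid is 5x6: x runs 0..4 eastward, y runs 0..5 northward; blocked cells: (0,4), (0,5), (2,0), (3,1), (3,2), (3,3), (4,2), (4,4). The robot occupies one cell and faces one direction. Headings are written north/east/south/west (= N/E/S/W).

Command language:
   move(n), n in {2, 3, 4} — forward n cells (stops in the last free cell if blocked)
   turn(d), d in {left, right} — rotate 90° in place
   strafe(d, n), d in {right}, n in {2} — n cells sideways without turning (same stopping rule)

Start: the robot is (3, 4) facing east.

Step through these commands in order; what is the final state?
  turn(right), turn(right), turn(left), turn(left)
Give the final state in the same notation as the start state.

(3, 4) facing east

from: (3, 4) facing east
1. turn(right) → (3, 4) facing south
2. turn(right) → (3, 4) facing west
3. turn(left) → (3, 4) facing south
4. turn(left) → (3, 4) facing east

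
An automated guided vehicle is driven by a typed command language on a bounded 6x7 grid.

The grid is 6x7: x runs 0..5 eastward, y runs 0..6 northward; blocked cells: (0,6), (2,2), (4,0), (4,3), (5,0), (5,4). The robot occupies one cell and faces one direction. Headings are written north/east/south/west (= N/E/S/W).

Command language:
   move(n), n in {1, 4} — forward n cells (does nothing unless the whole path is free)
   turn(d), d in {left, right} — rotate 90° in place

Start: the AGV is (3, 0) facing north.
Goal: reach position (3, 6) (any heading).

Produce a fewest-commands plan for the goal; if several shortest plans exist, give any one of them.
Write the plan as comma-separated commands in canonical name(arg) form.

move(4), move(1), move(1)

begin: (3, 0) facing north
1. move(4) → (3, 4) facing north
2. move(1) → (3, 5) facing north
3. move(1) → (3, 6) facing north
minimal: 3 command(s), checked below 3.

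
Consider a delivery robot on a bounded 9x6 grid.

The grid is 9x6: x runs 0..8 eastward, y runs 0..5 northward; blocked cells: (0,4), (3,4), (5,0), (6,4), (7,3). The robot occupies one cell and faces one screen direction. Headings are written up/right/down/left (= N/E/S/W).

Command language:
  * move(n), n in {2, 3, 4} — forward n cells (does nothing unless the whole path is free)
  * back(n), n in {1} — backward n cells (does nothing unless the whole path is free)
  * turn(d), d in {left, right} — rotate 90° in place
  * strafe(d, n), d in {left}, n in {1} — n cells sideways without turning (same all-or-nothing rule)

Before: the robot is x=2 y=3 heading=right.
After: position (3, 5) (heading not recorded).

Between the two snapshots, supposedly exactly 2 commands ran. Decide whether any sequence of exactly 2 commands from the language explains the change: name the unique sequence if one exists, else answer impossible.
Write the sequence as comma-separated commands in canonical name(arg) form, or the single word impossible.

impossible

every 2-command combo misses the target.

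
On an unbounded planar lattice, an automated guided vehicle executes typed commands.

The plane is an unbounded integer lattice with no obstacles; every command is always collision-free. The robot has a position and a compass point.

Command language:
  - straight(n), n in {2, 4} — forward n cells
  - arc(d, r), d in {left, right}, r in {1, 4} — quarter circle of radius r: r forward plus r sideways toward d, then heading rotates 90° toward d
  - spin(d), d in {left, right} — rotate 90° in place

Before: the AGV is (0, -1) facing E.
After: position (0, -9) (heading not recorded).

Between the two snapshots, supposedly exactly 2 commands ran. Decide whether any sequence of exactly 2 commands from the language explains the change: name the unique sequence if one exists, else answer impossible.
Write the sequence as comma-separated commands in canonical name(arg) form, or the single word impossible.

from: (0, -1) facing E
1. arc(right, 4) → (4, -5) facing S
2. arc(right, 4) → (0, -9) facing W
no other 2-command option fits: unique.

arc(right, 4), arc(right, 4)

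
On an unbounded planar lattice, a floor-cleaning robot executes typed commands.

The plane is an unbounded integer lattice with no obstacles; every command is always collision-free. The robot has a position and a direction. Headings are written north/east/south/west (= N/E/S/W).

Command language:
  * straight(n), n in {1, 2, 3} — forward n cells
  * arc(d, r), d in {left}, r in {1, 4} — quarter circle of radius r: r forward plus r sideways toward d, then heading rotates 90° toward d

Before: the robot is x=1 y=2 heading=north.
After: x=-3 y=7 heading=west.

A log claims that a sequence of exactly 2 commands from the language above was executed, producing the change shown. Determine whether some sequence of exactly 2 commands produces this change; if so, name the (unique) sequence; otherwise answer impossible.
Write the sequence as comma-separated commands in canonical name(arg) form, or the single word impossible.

straight(1), arc(left, 4)

key: cell and facing (now W) both changed — the 2 commands mix motion and turning
start: x=1 y=2 heading=north
t=1 straight(1) ⇒ x=1 y=3 heading=north
t=2 arc(left, 4) ⇒ x=-3 y=7 heading=west
all 25 alternatives checked — unique.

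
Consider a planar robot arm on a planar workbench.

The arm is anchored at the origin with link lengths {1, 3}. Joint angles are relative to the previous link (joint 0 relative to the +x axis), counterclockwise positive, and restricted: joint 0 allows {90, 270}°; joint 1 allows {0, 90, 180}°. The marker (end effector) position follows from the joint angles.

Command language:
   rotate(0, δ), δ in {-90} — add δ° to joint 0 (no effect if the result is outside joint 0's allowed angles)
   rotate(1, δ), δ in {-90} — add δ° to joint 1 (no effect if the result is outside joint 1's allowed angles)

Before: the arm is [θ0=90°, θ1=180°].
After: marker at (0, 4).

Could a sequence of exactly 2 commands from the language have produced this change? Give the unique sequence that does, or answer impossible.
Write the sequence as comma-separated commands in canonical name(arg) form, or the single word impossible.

rotate(1, -90), rotate(1, -90)

initial: [θ0=90°, θ1=180°]
[1] after rotate(1, -90): [θ0=90°, θ1=90°]
[2] after rotate(1, -90): [θ0=90°, θ1=0°]
no other 2-command option fits: unique.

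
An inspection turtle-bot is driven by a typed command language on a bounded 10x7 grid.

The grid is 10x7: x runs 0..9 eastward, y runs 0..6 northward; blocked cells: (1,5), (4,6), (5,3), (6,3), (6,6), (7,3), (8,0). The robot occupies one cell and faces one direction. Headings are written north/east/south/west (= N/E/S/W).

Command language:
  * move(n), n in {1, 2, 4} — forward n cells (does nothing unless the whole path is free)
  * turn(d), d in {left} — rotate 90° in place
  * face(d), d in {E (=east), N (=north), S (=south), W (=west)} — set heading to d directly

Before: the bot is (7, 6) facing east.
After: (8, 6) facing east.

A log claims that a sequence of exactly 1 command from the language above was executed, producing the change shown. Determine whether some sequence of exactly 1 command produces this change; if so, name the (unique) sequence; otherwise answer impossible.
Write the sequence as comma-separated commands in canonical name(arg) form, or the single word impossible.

move(1)

key: still facing E — the one step turns nothing
initial: (7, 6) facing east
step 1 (move(1)): (8, 6) facing east
no other 1-command option fits: unique.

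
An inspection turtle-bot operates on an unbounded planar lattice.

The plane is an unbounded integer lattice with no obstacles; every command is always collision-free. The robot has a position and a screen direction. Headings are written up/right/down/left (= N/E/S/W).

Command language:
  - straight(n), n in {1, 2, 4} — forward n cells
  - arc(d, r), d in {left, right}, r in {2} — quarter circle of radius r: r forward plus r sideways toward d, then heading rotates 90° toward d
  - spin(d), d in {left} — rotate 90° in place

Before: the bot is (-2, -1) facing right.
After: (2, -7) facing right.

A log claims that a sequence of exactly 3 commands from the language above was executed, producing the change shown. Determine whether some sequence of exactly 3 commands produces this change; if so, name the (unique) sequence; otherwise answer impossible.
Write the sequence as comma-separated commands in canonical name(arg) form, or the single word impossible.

arc(right, 2), straight(2), arc(left, 2)

key: order matters: swapping arc(right, 2) and arc(left, 2) lands elsewhere
from: (-2, -1) facing right
step 1 (arc(right, 2)): (0, -3) facing down
step 2 (straight(2)): (0, -5) facing down
step 3 (arc(left, 2)): (2, -7) facing right
no rival 3-sequence matches.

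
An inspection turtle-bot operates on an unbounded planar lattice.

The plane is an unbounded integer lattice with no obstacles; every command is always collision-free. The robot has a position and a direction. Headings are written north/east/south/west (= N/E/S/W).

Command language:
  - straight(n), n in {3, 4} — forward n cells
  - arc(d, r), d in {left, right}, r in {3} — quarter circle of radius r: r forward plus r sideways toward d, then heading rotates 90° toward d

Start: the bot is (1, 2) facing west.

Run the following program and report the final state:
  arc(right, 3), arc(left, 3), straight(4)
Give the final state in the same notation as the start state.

begin: (1, 2) facing west
1. arc(right, 3) → (-2, 5) facing north
2. arc(left, 3) → (-5, 8) facing west
3. straight(4) → (-9, 8) facing west

(-9, 8) facing west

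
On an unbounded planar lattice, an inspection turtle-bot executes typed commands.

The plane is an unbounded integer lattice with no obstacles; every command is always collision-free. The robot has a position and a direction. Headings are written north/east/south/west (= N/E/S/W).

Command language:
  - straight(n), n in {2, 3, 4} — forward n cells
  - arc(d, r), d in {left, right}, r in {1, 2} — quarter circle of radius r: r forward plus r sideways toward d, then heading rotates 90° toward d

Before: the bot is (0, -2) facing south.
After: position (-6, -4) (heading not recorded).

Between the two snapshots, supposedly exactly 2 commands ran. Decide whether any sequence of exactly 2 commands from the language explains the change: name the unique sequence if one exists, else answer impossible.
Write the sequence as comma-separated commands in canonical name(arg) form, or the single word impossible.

arc(right, 2), straight(4)

key: order matters: swapping arc(right, 2) and straight(4) lands elsewhere
t0: (0, -2) facing south
1. arc(right, 2) → (-2, -4) facing west
2. straight(4) → (-6, -4) facing west
all 49 alternatives checked — unique.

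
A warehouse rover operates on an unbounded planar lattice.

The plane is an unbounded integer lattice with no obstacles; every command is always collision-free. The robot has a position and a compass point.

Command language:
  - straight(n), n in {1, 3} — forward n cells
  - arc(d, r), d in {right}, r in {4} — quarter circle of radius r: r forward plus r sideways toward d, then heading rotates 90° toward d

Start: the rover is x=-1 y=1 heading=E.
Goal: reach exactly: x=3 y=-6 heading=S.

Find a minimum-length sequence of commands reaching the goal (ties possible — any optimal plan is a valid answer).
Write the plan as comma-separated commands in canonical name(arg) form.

arc(right, 4), straight(3)

begin: x=-1 y=1 heading=E
[1] after arc(right, 4): x=3 y=-3 heading=S
[2] after straight(3): x=3 y=-6 heading=S
nothing shorter than 2 reaches the goal.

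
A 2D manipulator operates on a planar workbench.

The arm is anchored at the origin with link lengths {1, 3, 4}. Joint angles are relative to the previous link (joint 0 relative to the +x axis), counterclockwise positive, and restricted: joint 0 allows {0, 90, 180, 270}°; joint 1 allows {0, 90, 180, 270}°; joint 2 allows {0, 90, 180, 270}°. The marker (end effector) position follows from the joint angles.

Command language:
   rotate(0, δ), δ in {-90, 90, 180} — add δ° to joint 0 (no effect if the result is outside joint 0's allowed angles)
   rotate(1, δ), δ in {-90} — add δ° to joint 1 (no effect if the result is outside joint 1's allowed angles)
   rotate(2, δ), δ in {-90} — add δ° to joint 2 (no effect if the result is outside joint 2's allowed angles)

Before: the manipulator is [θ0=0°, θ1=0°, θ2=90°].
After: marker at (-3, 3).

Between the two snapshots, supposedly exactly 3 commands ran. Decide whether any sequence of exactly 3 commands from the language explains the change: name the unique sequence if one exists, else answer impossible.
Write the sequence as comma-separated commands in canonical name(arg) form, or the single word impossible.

rotate(1, -90), rotate(1, -90), rotate(1, -90)

initial: [θ0=0°, θ1=0°, θ2=90°]
t=1 rotate(1, -90) ⇒ [θ0=0°, θ1=270°, θ2=90°]
t=2 rotate(1, -90) ⇒ [θ0=0°, θ1=180°, θ2=90°]
t=3 rotate(1, -90) ⇒ [θ0=0°, θ1=90°, θ2=90°]
uniquely the one of 125 3-step routes that fits.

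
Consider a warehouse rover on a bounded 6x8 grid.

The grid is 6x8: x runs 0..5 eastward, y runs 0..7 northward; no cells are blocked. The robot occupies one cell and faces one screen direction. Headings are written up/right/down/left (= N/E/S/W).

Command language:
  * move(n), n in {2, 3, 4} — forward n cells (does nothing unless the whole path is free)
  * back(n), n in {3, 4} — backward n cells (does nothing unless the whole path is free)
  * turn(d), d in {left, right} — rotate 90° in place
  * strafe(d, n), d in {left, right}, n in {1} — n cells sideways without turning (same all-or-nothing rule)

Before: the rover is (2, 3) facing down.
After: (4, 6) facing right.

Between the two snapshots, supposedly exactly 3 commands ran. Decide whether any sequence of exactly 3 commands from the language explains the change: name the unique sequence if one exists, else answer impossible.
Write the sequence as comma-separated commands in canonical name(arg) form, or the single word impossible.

back(3), turn(left), move(2)

key: position moved to (4,6) AND the heading swung to E — translation plus rotation needed
start: (2, 3) facing down
step 1 (back(3)): (2, 6) facing down
step 2 (turn(left)): (2, 6) facing right
step 3 (move(2)): (4, 6) facing right
uniquely the one of 729 3-step routes that fits.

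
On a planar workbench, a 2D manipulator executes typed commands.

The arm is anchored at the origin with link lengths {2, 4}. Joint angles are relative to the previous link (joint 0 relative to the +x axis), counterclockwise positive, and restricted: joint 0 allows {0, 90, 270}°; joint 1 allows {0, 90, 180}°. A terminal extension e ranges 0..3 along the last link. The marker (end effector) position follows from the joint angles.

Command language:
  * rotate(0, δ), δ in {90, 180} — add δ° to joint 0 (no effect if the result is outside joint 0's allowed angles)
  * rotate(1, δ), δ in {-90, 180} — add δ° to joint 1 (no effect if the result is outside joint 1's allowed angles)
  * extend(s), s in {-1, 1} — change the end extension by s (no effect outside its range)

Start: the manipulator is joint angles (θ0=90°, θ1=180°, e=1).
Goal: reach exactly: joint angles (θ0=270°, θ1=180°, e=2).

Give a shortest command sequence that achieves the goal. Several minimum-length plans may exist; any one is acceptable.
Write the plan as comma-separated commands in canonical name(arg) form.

rotate(0, 180), extend(1)

begin: joint angles (θ0=90°, θ1=180°, e=1)
t=1 rotate(0, 180) ⇒ joint angles (θ0=270°, θ1=180°, e=1)
t=2 extend(1) ⇒ joint angles (θ0=270°, θ1=180°, e=2)
shorter routes all fall short; 2 is best.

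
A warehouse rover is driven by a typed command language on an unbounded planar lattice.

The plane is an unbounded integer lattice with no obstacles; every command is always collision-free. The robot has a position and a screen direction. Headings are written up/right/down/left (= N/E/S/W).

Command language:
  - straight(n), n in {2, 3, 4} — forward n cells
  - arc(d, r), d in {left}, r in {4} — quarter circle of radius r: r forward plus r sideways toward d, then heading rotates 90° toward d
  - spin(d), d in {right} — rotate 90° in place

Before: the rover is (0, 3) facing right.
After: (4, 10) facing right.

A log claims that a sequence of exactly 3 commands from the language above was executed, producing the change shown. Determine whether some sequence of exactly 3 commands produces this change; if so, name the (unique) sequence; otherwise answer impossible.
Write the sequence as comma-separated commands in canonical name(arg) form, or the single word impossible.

arc(left, 4), straight(3), spin(right)

key: heading stays E — rotations cancel among the 3 commands
from: (0, 3) facing right
step 1 (arc(left, 4)): (4, 7) facing up
step 2 (straight(3)): (4, 10) facing up
step 3 (spin(right)): (4, 10) facing right
uniquely the one of 125 3-step routes that fits.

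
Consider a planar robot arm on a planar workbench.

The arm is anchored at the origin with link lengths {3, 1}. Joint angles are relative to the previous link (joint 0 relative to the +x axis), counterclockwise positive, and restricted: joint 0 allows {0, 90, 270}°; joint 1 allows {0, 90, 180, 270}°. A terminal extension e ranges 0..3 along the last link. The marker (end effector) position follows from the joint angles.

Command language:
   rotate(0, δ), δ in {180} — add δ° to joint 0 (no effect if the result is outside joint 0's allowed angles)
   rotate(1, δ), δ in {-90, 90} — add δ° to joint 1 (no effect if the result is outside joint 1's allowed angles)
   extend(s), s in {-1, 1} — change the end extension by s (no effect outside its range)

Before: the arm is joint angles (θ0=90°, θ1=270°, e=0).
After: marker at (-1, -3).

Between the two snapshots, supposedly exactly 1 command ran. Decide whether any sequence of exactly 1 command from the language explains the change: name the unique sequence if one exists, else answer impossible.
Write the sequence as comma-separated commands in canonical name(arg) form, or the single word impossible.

rotate(0, 180)

t0: joint angles (θ0=90°, θ1=270°, e=0)
step 1 (rotate(0, 180)): joint angles (θ0=270°, θ1=270°, e=0)
no other 1-command option fits: unique.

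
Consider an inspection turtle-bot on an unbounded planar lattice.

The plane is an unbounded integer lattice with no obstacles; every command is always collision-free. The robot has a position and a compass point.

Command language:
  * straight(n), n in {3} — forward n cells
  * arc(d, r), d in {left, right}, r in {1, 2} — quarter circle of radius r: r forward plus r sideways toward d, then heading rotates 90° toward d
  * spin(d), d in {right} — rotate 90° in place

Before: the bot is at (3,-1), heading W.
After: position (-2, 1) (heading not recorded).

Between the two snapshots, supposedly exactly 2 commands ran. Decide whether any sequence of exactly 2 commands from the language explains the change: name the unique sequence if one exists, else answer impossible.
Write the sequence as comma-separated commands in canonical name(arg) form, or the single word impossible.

key: order matters: swapping straight(3) and arc(right, 2) lands elsewhere
begin: at (3,-1), heading W
1. straight(3) → at (0,-1), heading W
2. arc(right, 2) → at (-2,1), heading N
no rival 2-sequence matches.

straight(3), arc(right, 2)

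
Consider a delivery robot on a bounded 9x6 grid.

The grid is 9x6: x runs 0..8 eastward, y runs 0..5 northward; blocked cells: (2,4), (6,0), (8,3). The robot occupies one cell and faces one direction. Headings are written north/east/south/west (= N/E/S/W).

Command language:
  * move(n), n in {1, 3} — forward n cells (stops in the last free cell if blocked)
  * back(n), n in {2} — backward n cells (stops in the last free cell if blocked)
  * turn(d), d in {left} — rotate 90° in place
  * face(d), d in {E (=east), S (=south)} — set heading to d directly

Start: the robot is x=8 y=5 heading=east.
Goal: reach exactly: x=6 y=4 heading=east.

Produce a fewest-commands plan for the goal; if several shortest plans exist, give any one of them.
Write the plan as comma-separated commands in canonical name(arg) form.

turn(left), back(2), face(E), back(2)

begin: x=8 y=5 heading=east
1. turn(left) → x=8 y=5 heading=north
2. back(2) → x=8 y=4 heading=north
3. face(E) → x=8 y=4 heading=east
4. back(2) → x=6 y=4 heading=east
no 3-step plan works, so 4 is optimal.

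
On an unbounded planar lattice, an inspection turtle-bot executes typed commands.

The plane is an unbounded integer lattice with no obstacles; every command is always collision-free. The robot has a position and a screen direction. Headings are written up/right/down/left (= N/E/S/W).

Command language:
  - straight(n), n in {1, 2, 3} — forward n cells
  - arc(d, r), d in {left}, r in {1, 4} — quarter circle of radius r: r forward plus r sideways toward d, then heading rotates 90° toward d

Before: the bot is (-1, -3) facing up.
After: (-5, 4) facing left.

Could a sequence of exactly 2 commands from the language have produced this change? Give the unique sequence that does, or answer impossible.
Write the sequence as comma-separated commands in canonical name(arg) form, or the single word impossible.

straight(3), arc(left, 4)

key: position moved to (-5,4) AND the heading swung to W — translation plus rotation needed
start: (-1, -3) facing up
step 1 (straight(3)): (-1, 0) facing up
step 2 (arc(left, 4)): (-5, 4) facing left
no rival 2-sequence matches.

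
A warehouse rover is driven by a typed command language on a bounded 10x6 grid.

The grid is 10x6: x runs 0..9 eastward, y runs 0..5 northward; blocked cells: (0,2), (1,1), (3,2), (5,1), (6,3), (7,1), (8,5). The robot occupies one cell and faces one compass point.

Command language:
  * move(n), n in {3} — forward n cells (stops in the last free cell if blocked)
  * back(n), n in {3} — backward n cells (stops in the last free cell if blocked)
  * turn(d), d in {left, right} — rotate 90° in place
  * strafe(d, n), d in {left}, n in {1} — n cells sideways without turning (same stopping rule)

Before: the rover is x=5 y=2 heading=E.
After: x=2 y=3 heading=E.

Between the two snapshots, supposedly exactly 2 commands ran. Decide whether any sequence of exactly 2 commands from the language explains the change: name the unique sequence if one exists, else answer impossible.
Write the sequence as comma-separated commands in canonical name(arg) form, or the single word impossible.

strafe(left, 1), back(3)

key: heading stays E — no command in the sequence turns
initial: x=5 y=2 heading=E
[1] after strafe(left, 1): x=5 y=3 heading=E
[2] after back(3): x=2 y=3 heading=E
no other 2-command option fits: unique.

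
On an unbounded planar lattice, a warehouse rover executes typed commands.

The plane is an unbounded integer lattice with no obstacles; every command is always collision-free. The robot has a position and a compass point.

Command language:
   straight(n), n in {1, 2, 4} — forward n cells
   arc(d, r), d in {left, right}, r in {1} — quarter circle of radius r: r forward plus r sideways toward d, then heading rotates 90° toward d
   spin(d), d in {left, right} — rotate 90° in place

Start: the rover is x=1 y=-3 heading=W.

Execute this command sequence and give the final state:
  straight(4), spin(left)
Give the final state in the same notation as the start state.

initial: x=1 y=-3 heading=W
t=1 straight(4) ⇒ x=-3 y=-3 heading=W
t=2 spin(left) ⇒ x=-3 y=-3 heading=S

x=-3 y=-3 heading=S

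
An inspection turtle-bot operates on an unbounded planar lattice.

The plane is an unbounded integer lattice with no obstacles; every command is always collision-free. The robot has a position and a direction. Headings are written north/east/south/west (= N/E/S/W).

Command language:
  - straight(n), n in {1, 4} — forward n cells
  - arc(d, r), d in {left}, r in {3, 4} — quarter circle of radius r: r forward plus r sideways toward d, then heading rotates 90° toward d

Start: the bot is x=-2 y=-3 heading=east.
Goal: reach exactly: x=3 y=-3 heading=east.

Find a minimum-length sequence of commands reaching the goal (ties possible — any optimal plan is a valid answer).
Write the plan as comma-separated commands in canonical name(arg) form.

initial: x=-2 y=-3 heading=east
[1] after straight(4): x=2 y=-3 heading=east
[2] after straight(1): x=3 y=-3 heading=east
minimal: 2 command(s), checked below 2.

straight(4), straight(1)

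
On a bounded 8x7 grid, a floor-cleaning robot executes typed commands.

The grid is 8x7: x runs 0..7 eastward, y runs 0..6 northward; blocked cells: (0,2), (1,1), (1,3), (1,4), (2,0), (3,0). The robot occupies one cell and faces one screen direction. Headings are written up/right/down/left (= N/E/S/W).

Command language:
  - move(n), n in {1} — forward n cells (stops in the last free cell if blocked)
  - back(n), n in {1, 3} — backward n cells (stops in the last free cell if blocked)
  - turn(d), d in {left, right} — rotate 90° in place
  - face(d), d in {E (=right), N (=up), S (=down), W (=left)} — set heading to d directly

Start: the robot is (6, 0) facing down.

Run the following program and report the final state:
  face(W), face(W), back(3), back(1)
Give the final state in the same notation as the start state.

begin: (6, 0) facing down
[1] after face(W): (6, 0) facing left
[2] after face(W): (6, 0) facing left
[3] after back(3): (7, 0) facing left
[4] after back(1): (7, 0) facing left

(7, 0) facing left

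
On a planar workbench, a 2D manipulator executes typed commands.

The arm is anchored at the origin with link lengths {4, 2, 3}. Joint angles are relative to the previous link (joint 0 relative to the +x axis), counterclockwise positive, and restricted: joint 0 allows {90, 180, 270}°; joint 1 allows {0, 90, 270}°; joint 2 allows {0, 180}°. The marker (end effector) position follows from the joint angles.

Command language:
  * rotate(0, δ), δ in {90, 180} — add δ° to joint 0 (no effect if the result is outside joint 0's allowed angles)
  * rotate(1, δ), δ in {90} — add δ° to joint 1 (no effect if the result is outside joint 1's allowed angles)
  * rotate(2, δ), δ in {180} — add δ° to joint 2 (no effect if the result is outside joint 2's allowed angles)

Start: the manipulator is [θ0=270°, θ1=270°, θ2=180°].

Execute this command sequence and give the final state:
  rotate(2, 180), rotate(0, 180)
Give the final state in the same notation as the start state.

begin: [θ0=270°, θ1=270°, θ2=180°]
step 1 (rotate(2, 180)): [θ0=270°, θ1=270°, θ2=0°]
step 2 (rotate(0, 180)): [θ0=90°, θ1=270°, θ2=0°]

[θ0=90°, θ1=270°, θ2=0°]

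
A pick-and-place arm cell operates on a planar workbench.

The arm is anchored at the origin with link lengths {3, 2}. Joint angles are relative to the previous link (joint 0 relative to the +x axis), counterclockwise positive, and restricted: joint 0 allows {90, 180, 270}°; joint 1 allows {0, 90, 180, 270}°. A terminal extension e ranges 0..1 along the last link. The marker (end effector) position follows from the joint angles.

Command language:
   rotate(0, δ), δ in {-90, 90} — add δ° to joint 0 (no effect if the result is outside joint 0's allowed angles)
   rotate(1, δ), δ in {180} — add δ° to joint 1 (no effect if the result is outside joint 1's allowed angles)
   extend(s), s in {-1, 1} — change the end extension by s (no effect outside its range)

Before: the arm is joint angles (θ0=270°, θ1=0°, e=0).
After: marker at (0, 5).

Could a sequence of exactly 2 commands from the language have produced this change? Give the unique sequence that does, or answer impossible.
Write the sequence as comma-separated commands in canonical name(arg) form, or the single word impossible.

rotate(0, -90), rotate(0, -90)

start: joint angles (θ0=270°, θ1=0°, e=0)
[1] after rotate(0, -90): joint angles (θ0=180°, θ1=0°, e=0)
[2] after rotate(0, -90): joint angles (θ0=90°, θ1=0°, e=0)
no other 2-command option fits: unique.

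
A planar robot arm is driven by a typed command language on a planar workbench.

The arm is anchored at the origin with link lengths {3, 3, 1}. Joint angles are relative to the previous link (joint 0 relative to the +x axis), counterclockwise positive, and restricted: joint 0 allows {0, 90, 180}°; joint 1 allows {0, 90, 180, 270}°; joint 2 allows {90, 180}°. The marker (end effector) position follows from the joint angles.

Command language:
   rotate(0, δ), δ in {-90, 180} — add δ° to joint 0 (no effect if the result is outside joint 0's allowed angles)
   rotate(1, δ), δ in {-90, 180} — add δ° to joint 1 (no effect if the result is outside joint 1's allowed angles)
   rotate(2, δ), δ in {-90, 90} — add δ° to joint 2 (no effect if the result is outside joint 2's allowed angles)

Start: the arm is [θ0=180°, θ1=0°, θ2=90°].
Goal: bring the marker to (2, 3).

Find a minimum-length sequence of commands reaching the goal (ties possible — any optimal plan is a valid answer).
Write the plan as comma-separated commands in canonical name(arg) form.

rotate(0, 180), rotate(1, 180), rotate(1, -90)

t0: [θ0=180°, θ1=0°, θ2=90°]
[1] after rotate(0, 180): [θ0=0°, θ1=0°, θ2=90°]
[2] after rotate(1, 180): [θ0=0°, θ1=180°, θ2=90°]
[3] after rotate(1, -90): [θ0=0°, θ1=90°, θ2=90°]
shorter routes all fall short; 3 is best.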